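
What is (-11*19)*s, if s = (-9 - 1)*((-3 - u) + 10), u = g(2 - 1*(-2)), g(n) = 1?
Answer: 12540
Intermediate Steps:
u = 1
s = -60 (s = (-9 - 1)*((-3 - 1*1) + 10) = -10*((-3 - 1) + 10) = -10*(-4 + 10) = -10*6 = -60)
(-11*19)*s = -11*19*(-60) = -209*(-60) = 12540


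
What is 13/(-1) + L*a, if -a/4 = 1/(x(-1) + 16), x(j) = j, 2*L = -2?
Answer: -191/15 ≈ -12.733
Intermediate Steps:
L = -1 (L = (1/2)*(-2) = -1)
a = -4/15 (a = -4/(-1 + 16) = -4/15 ≈ -0.26667)
13/(-1) + L*a = 13/(-1) - 1*(-4/15) = 13*(-1) + 4/15 = -13 + 4/15 = -191/15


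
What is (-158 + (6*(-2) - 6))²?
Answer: 30976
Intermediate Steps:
(-158 + (6*(-2) - 6))² = (-158 + (-12 - 6))² = (-158 - 18)² = (-176)² = 30976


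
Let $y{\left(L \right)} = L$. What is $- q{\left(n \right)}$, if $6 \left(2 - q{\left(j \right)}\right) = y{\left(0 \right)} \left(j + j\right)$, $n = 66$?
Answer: $-2$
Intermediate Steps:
$q{\left(j \right)} = 2$ ($q{\left(j \right)} = 2 - \frac{0 \left(j + j\right)}{6} = 2 - \frac{0 \cdot 2 j}{6} = 2 - 0 = 2 + 0 = 2$)
$- q{\left(n \right)} = \left(-1\right) 2 = -2$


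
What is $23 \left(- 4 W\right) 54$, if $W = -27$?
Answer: $134136$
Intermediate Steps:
$23 \left(- 4 W\right) 54 = 23 \left(\left(-4\right) \left(-27\right)\right) 54 = 23 \cdot 108 \cdot 54 = 2484 \cdot 54 = 134136$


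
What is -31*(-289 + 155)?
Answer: 4154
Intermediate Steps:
-31*(-289 + 155) = -31*(-134) = 4154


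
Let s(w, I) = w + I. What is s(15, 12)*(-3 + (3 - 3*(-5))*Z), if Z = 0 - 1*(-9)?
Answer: 4293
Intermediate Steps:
s(w, I) = I + w
Z = 9 (Z = 0 + 9 = 9)
s(15, 12)*(-3 + (3 - 3*(-5))*Z) = (12 + 15)*(-3 + (3 - 3*(-5))*9) = 27*(-3 + (3 + 15)*9) = 27*(-3 + 18*9) = 27*(-3 + 162) = 27*159 = 4293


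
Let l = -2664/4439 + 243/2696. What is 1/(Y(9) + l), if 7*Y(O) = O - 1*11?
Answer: -83772808/66659357 ≈ -1.2567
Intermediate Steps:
l = -6103467/11967544 (l = -2664*1/4439 + 243*(1/2696) = -2664/4439 + 243/2696 = -6103467/11967544 ≈ -0.51000)
Y(O) = -11/7 + O/7 (Y(O) = (O - 1*11)/7 = (O - 11)/7 = (-11 + O)/7 = -11/7 + O/7)
1/(Y(9) + l) = 1/((-11/7 + (1/7)*9) - 6103467/11967544) = 1/((-11/7 + 9/7) - 6103467/11967544) = 1/(-2/7 - 6103467/11967544) = 1/(-66659357/83772808) = -83772808/66659357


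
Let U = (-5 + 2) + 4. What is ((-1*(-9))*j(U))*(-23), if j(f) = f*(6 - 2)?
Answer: -828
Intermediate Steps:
U = 1 (U = -3 + 4 = 1)
j(f) = 4*f (j(f) = f*4 = 4*f)
((-1*(-9))*j(U))*(-23) = ((-1*(-9))*(4*1))*(-23) = (9*4)*(-23) = 36*(-23) = -828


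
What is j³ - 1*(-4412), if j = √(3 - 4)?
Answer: 4412 - I ≈ 4412.0 - 1.0*I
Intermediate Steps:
j = I (j = √(-1) = I ≈ 1.0*I)
j³ - 1*(-4412) = I³ - 1*(-4412) = -I + 4412 = 4412 - I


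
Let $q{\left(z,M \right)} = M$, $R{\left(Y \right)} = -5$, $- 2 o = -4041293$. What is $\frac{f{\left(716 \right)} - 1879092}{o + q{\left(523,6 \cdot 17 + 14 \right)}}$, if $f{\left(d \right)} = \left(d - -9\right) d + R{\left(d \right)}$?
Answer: $- \frac{2719994}{4041525} \approx -0.67301$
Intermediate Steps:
$o = \frac{4041293}{2}$ ($o = \left(- \frac{1}{2}\right) \left(-4041293\right) = \frac{4041293}{2} \approx 2.0206 \cdot 10^{6}$)
$f{\left(d \right)} = -5 + d \left(9 + d\right)$ ($f{\left(d \right)} = \left(d - -9\right) d - 5 = \left(d + 9\right) d - 5 = \left(9 + d\right) d - 5 = d \left(9 + d\right) - 5 = -5 + d \left(9 + d\right)$)
$\frac{f{\left(716 \right)} - 1879092}{o + q{\left(523,6 \cdot 17 + 14 \right)}} = \frac{\left(-5 + 716^{2} + 9 \cdot 716\right) - 1879092}{\frac{4041293}{2} + \left(6 \cdot 17 + 14\right)} = \frac{\left(-5 + 512656 + 6444\right) - 1879092}{\frac{4041293}{2} + \left(102 + 14\right)} = \frac{519095 - 1879092}{\frac{4041293}{2} + 116} = - \frac{1359997}{\frac{4041525}{2}} = \left(-1359997\right) \frac{2}{4041525} = - \frac{2719994}{4041525}$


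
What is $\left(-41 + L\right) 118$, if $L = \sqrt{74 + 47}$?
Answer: $-3540$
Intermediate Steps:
$L = 11$ ($L = \sqrt{121} = 11$)
$\left(-41 + L\right) 118 = \left(-41 + 11\right) 118 = \left(-30\right) 118 = -3540$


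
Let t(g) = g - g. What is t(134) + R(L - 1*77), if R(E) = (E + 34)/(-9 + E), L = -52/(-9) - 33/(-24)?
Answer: 2581/5677 ≈ 0.45464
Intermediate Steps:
L = 515/72 (L = -52*(-⅑) - 33*(-1/24) = 52/9 + 11/8 = 515/72 ≈ 7.1528)
R(E) = (34 + E)/(-9 + E)
t(g) = 0
t(134) + R(L - 1*77) = 0 + (34 + (515/72 - 1*77))/(-9 + (515/72 - 1*77)) = 0 + (34 + (515/72 - 77))/(-9 + (515/72 - 77)) = 0 + (34 - 5029/72)/(-9 - 5029/72) = 0 - 2581/72/(-5677/72) = 0 - 72/5677*(-2581/72) = 0 + 2581/5677 = 2581/5677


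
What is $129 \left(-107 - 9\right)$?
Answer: $-14964$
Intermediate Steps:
$129 \left(-107 - 9\right) = 129 \left(-116\right) = -14964$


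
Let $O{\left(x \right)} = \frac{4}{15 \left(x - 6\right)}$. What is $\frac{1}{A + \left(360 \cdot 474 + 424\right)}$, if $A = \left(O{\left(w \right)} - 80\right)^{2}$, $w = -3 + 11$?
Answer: $\frac{225}{39924604} \approx 5.6356 \cdot 10^{-6}$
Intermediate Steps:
$w = 8$
$O{\left(x \right)} = \frac{4}{-90 + 15 x}$ ($O{\left(x \right)} = \frac{4}{15 \left(-6 + x\right)} = \frac{4}{-90 + 15 x}$)
$A = \frac{1435204}{225}$ ($A = \left(\frac{4}{15 \left(-6 + 8\right)} - 80\right)^{2} = \left(\frac{4}{15 \cdot 2} - 80\right)^{2} = \left(\frac{4}{15} \cdot \frac{1}{2} - 80\right)^{2} = \left(\frac{2}{15} - 80\right)^{2} = \left(- \frac{1198}{15}\right)^{2} = \frac{1435204}{225} \approx 6378.7$)
$\frac{1}{A + \left(360 \cdot 474 + 424\right)} = \frac{1}{\frac{1435204}{225} + \left(360 \cdot 474 + 424\right)} = \frac{1}{\frac{1435204}{225} + \left(170640 + 424\right)} = \frac{1}{\frac{1435204}{225} + 171064} = \frac{1}{\frac{39924604}{225}} = \frac{225}{39924604}$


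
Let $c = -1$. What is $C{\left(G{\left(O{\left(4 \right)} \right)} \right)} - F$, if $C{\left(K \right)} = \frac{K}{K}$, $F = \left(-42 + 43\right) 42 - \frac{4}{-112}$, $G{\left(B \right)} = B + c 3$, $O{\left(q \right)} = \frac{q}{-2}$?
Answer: $- \frac{1149}{28} \approx -41.036$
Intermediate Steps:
$O{\left(q \right)} = - \frac{q}{2}$ ($O{\left(q \right)} = q \left(- \frac{1}{2}\right) = - \frac{q}{2}$)
$G{\left(B \right)} = -3 + B$ ($G{\left(B \right)} = B - 3 = -3 + B$)
$F = \frac{1177}{28}$ ($F = 1 \cdot 42 - - \frac{1}{28} = 42 + \frac{1}{28} = \frac{1177}{28} \approx 42.036$)
$C{\left(K \right)} = 1$
$C{\left(G{\left(O{\left(4 \right)} \right)} \right)} - F = 1 - \frac{1177}{28} = - \frac{1149}{28}$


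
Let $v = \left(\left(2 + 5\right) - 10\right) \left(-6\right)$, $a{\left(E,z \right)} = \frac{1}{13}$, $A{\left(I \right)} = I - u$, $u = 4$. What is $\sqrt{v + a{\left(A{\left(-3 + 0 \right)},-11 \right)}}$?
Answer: $\frac{\sqrt{3055}}{13} \approx 4.2517$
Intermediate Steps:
$A{\left(I \right)} = -4 + I$ ($A{\left(I \right)} = I - 4 = -4 + I$)
$a{\left(E,z \right)} = \frac{1}{13}$
$v = 18$ ($v = \left(7 - 10\right) \left(-6\right) = \left(-3\right) \left(-6\right) = 18$)
$\sqrt{v + a{\left(A{\left(-3 + 0 \right)},-11 \right)}} = \sqrt{18 + \frac{1}{13}} = \sqrt{\frac{235}{13}} = \frac{\sqrt{3055}}{13}$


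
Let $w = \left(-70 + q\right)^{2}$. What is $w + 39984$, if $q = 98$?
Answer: $40768$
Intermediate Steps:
$w = 784$ ($w = \left(-70 + 98\right)^{2} = 28^{2} = 784$)
$w + 39984 = 784 + 39984 = 40768$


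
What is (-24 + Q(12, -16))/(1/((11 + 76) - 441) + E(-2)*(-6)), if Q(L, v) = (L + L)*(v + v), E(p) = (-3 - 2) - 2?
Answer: -280368/14867 ≈ -18.858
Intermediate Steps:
E(p) = -7 (E(p) = -5 - 2 = -7)
Q(L, v) = 4*L*v (Q(L, v) = (2*L)*(2*v) = 4*L*v)
(-24 + Q(12, -16))/(1/((11 + 76) - 441) + E(-2)*(-6)) = (-24 + 4*12*(-16))/(1/((11 + 76) - 441) - 7*(-6)) = (-24 - 768)/(1/(87 - 441) + 42) = -792/(1/(-354) + 42) = -792/(-1/354 + 42) = -792/14867/354 = -792*354/14867 = -280368/14867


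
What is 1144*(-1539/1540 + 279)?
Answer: 11131146/35 ≈ 3.1803e+5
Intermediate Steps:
1144*(-1539/1540 + 279) = 1144*(428121/1540) = 11131146/35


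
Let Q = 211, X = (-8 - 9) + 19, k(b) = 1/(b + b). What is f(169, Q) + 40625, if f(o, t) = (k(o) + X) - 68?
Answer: 13708943/338 ≈ 40559.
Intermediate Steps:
k(b) = 1/(2*b)
X = 2 (X = -17 + 19 = 2)
f(o, t) = -66 + 1/(2*o) (f(o, t) = (1/(2*o) + 2) - 68 = (2 + 1/(2*o)) - 68 = -66 + 1/(2*o))
f(169, Q) + 40625 = (-66 + (1/2)/169) + 40625 = (-66 + (1/2)*(1/169)) + 40625 = (-66 + 1/338) + 40625 = -22307/338 + 40625 = 13708943/338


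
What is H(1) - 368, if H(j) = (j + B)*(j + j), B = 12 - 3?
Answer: -348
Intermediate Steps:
B = 9
H(j) = 2*j*(9 + j) (H(j) = (j + 9)*(j + j) = (9 + j)*(2*j) = 2*j*(9 + j))
H(1) - 368 = 2*1*(9 + 1) - 368 = 2*1*10 - 368 = 20 - 368 = -348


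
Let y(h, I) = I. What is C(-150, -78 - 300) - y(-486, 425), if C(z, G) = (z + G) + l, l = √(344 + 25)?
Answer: -953 + 3*√41 ≈ -933.79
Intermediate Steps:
l = 3*√41 (l = √369 = 3*√41 ≈ 19.209)
C(z, G) = G + z + 3*√41 (C(z, G) = (z + G) + 3*√41 = (G + z) + 3*√41 = G + z + 3*√41)
C(-150, -78 - 300) - y(-486, 425) = ((-78 - 300) - 150 + 3*√41) - 1*425 = (-378 - 150 + 3*√41) - 425 = (-528 + 3*√41) - 425 = -953 + 3*√41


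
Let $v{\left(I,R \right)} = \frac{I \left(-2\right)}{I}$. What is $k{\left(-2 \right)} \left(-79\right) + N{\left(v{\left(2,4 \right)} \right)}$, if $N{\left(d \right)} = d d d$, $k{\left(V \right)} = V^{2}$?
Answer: $-324$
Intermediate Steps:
$v{\left(I,R \right)} = -2$ ($v{\left(I,R \right)} = \frac{\left(-2\right) I}{I} = -2$)
$N{\left(d \right)} = d^{3}$ ($N{\left(d \right)} = d^{2} d = d^{3}$)
$k{\left(-2 \right)} \left(-79\right) + N{\left(v{\left(2,4 \right)} \right)} = \left(-2\right)^{2} \left(-79\right) + \left(-2\right)^{3} = 4 \left(-79\right) - 8 = -316 - 8 = -324$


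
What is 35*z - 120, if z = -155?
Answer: -5545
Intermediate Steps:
35*z - 120 = 35*(-155) - 120 = -5425 - 120 = -5545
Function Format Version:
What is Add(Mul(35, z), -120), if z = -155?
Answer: -5545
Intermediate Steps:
Add(Mul(35, z), -120) = Add(Mul(35, -155), -120) = Add(-5425, -120) = -5545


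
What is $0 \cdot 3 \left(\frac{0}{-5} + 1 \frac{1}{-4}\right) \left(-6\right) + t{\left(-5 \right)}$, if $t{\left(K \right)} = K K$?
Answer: $25$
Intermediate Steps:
$t{\left(K \right)} = K^{2}$
$0 \cdot 3 \left(\frac{0}{-5} + 1 \frac{1}{-4}\right) \left(-6\right) + t{\left(-5 \right)} = 0 \cdot 3 \left(\frac{0}{-5} + 1 \frac{1}{-4}\right) \left(-6\right) + \left(-5\right)^{2} = 0 \left(0 \left(- \frac{1}{5}\right) + 1 \left(- \frac{1}{4}\right)\right) \left(-6\right) + 25 = 0 \left(0 - \frac{1}{4}\right) \left(-6\right) + 25 = 0 \left(- \frac{1}{4}\right) \left(-6\right) + 25 = 0 \left(-6\right) + 25 = 0 + 25 = 25$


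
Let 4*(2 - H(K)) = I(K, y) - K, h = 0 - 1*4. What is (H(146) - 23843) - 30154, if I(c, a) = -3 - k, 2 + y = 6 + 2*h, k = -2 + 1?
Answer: -53958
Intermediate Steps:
h = -4 (h = 0 - 4 = -4)
k = -1
y = -4 (y = -2 + (6 + 2*(-4)) = -2 + (6 - 8) = -2 - 2 = -4)
I(c, a) = -2 (I(c, a) = -3 - 1*(-1) = -3 + 1 = -2)
H(K) = 5/2 + K/4 (H(K) = 2 - (-2 - K)/4 = 2 + (½ + K/4) = 5/2 + K/4)
(H(146) - 23843) - 30154 = ((5/2 + (¼)*146) - 23843) - 30154 = ((5/2 + 73/2) - 23843) - 30154 = (39 - 23843) - 30154 = -23804 - 30154 = -53958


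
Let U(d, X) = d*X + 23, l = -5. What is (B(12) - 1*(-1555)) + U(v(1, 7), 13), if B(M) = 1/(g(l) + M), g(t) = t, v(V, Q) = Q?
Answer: 11684/7 ≈ 1669.1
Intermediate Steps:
U(d, X) = 23 + X*d (U(d, X) = X*d + 23 = 23 + X*d)
B(M) = 1/(-5 + M)
(B(12) - 1*(-1555)) + U(v(1, 7), 13) = (1/(-5 + 12) - 1*(-1555)) + (23 + 13*7) = (1/7 + 1555) + (23 + 91) = (1/7 + 1555) + 114 = 10886/7 + 114 = 11684/7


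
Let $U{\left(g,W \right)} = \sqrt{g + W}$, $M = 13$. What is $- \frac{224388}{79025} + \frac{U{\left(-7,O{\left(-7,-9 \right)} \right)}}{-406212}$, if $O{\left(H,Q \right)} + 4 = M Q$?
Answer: $- \frac{224388}{79025} - \frac{2 i \sqrt{2}}{101553} \approx -2.8395 - 2.7852 \cdot 10^{-5} i$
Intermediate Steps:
$O{\left(H,Q \right)} = -4 + 13 Q$
$U{\left(g,W \right)} = \sqrt{W + g}$
$- \frac{224388}{79025} + \frac{U{\left(-7,O{\left(-7,-9 \right)} \right)}}{-406212} = - \frac{224388}{79025} + \frac{\sqrt{\left(-4 + 13 \left(-9\right)\right) - 7}}{-406212} = \left(-224388\right) \frac{1}{79025} + \sqrt{\left(-4 - 117\right) - 7} \left(- \frac{1}{406212}\right) = - \frac{224388}{79025} + \sqrt{-121 - 7} \left(- \frac{1}{406212}\right) = - \frac{224388}{79025} + \sqrt{-128} \left(- \frac{1}{406212}\right) = - \frac{224388}{79025} + 8 i \sqrt{2} \left(- \frac{1}{406212}\right) = - \frac{224388}{79025} - \frac{2 i \sqrt{2}}{101553}$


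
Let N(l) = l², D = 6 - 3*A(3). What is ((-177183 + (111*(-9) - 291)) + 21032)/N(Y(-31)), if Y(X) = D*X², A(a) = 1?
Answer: -157441/8311689 ≈ -0.018942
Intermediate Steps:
D = 3 (D = 6 - 3*1 = 6 - 3 = 3)
Y(X) = 3*X²
((-177183 + (111*(-9) - 291)) + 21032)/N(Y(-31)) = ((-177183 + (111*(-9) - 291)) + 21032)/((3*(-31)²)²) = ((-177183 + (-999 - 291)) + 21032)/((3*961)²) = ((-177183 - 1290) + 21032)/(2883²) = (-178473 + 21032)/8311689 = -157441*1/8311689 = -157441/8311689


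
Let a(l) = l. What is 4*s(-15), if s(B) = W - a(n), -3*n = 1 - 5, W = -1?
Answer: -28/3 ≈ -9.3333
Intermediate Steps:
n = 4/3 (n = -(1 - 5)/3 = -1/3*(-4) = 4/3 ≈ 1.3333)
s(B) = -7/3 (s(B) = -1 - 1*4/3 = -1 - 4/3 = -7/3)
4*s(-15) = 4*(-7/3) = -28/3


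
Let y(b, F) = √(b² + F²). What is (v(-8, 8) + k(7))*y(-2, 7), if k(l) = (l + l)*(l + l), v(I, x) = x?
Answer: 204*√53 ≈ 1485.1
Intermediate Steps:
k(l) = 4*l² (k(l) = (2*l)*(2*l) = 4*l²)
y(b, F) = √(F² + b²)
(v(-8, 8) + k(7))*y(-2, 7) = (8 + 4*7²)*√(7² + (-2)²) = (8 + 4*49)*√(49 + 4) = (8 + 196)*√53 = 204*√53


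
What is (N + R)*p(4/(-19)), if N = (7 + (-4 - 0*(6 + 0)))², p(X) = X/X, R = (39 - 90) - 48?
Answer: -90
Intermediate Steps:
R = -99 (R = -51 - 48 = -99)
p(X) = 1
N = 9 (N = (7 + (-4 - 0*6))² = (7 + (-4 - 1*0))² = (7 + (-4 + 0))² = (7 - 4)² = 3² = 9)
(N + R)*p(4/(-19)) = (9 - 99)*1 = -90*1 = -90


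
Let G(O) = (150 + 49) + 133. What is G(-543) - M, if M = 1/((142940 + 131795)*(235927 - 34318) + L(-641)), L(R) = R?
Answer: 18389163927367/55389047974 ≈ 332.00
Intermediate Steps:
G(O) = 332 (G(O) = 199 + 133 = 332)
M = 1/55389047974 (M = 1/((142940 + 131795)*(235927 - 34318) - 641) = 1/(274735*201609 - 641) = 1/(55389048615 - 641) = 1/55389047974 ≈ 1.8054e-11)
G(-543) - M = 332 - 1*1/55389047974 = 332 - 1/55389047974 = 18389163927367/55389047974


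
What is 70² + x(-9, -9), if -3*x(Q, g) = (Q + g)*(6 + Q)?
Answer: 4882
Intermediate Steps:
x(Q, g) = -(6 + Q)*(Q + g)/3 (x(Q, g) = -(Q + g)*(6 + Q)/3 = -(6 + Q)*(Q + g)/3)
70² + x(-9, -9) = 70² + (-2*(-9) - 2*(-9) - ⅓*(-9)² - ⅓*(-9)*(-9)) = 4900 + (18 + 18 - ⅓*81 - 27) = 4900 + (18 + 18 - 27 - 27) = 4900 - 18 = 4882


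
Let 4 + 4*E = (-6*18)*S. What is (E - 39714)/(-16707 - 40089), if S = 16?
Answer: 40147/56796 ≈ 0.70686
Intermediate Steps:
E = -433 (E = -1 + (-6*18*16)/4 = -1 + (-108*16)/4 = -1 + (¼)*(-1728) = -1 - 432 = -433)
(E - 39714)/(-16707 - 40089) = (-433 - 39714)/(-16707 - 40089) = -40147/(-56796) = -40147*(-1/56796) = 40147/56796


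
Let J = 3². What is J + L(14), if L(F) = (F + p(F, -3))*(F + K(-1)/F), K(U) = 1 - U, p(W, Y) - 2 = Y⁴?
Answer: 9666/7 ≈ 1380.9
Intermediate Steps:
J = 9
p(W, Y) = 2 + Y⁴
L(F) = (83 + F)*(F + 2/F) (L(F) = (F + (2 + (-3)⁴))*(F + (1 - 1*(-1))/F) = (F + (2 + 81))*(F + (1 + 1)/F) = (F + 83)*(F + 2/F) = (83 + F)*(F + 2/F))
J + L(14) = 9 + (2 + 14² + 83*14 + 166/14) = 9 + (2 + 196 + 1162 + 166*(1/14)) = 9 + (2 + 196 + 1162 + 83/7) = 9 + 9603/7 = 9666/7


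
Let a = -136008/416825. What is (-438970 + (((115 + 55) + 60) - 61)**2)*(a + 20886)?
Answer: -3572885705635278/416825 ≈ -8.5717e+9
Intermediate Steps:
a = -136008/416825 (a = -136008*1/416825 = -136008/416825 ≈ -0.32630)
(-438970 + (((115 + 55) + 60) - 61)**2)*(a + 20886) = (-438970 + (((115 + 55) + 60) - 61)**2)*(-136008/416825 + 20886) = (-438970 + ((170 + 60) - 61)**2)*(8705670942/416825) = (-438970 + (230 - 61)**2)*(8705670942/416825) = (-438970 + 169**2)*(8705670942/416825) = (-438970 + 28561)*(8705670942/416825) = -410409*8705670942/416825 = -3572885705635278/416825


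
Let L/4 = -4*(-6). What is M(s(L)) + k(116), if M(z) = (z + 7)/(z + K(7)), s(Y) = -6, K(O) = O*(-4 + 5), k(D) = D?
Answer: 117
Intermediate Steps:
K(O) = O (K(O) = O*1 = O)
L = 96 (L = 4*(-4*(-6)) = 4*24 = 96)
M(z) = 1 (M(z) = (z + 7)/(z + 7) = (7 + z)/(7 + z) = 1)
M(s(L)) + k(116) = 1 + 116 = 117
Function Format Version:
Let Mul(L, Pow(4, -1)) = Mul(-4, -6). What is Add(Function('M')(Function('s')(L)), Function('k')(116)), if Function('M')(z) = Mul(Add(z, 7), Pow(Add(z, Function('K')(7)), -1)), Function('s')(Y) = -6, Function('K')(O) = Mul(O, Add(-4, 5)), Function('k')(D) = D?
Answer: 117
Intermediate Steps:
Function('K')(O) = O (Function('K')(O) = Mul(O, 1) = O)
L = 96 (L = Mul(4, Mul(-4, -6)) = Mul(4, 24) = 96)
Function('M')(z) = 1 (Function('M')(z) = Mul(Add(z, 7), Pow(Add(z, 7), -1)) = Mul(Add(7, z), Pow(Add(7, z), -1)) = 1)
Add(Function('M')(Function('s')(L)), Function('k')(116)) = Add(1, 116) = 117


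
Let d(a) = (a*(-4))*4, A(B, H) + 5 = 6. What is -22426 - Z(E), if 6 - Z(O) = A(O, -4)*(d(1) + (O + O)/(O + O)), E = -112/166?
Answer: -22447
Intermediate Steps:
A(B, H) = 1 (A(B, H) = -5 + 6 = 1)
d(a) = -16*a (d(a) = -4*a*4 = -16*a)
E = -56/83 (E = -112*1/166 = -56/83 ≈ -0.67470)
Z(O) = 21 (Z(O) = 6 - (-16*1 + (O + O)/(O + O)) = 6 - (-16 + (2*O)/((2*O))) = 6 - (-16 + (2*O)*(1/(2*O))) = 6 - (-16 + 1) = 6 - (-15) = 6 - 1*(-15) = 6 + 15 = 21)
-22426 - Z(E) = -22426 - 1*21 = -22426 - 21 = -22447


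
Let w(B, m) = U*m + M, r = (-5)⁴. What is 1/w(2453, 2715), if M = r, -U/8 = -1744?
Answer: 1/37880305 ≈ 2.6399e-8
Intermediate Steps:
U = 13952 (U = -8*(-1744) = 13952)
r = 625
M = 625
w(B, m) = 625 + 13952*m (w(B, m) = 13952*m + 625 = 625 + 13952*m)
1/w(2453, 2715) = 1/(625 + 13952*2715) = 1/(625 + 37879680) = 1/37880305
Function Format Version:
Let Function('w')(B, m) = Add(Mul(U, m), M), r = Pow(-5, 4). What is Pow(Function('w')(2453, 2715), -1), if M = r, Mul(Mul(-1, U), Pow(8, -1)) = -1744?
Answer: Rational(1, 37880305) ≈ 2.6399e-8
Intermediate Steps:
U = 13952 (U = Mul(-8, -1744) = 13952)
r = 625
M = 625
Function('w')(B, m) = Add(625, Mul(13952, m)) (Function('w')(B, m) = Add(Mul(13952, m), 625) = Add(625, Mul(13952, m)))
Pow(Function('w')(2453, 2715), -1) = Pow(Add(625, Mul(13952, 2715)), -1) = Pow(Add(625, 37879680), -1) = Pow(37880305, -1) = Rational(1, 37880305)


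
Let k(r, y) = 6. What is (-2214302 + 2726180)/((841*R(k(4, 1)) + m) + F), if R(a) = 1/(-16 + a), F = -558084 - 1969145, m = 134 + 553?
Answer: -1706260/8422087 ≈ -0.20259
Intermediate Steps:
m = 687
F = -2527229
(-2214302 + 2726180)/((841*R(k(4, 1)) + m) + F) = (-2214302 + 2726180)/((841/(-16 + 6) + 687) - 2527229) = 511878/((841/(-10) + 687) - 2527229) = 511878/((841*(-⅒) + 687) - 2527229) = 511878/((-841/10 + 687) - 2527229) = 511878/(6029/10 - 2527229) = 511878/(-25266261/10) = 511878*(-10/25266261) = -1706260/8422087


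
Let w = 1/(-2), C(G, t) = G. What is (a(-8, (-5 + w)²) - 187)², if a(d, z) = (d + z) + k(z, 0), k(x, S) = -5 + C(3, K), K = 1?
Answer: 444889/16 ≈ 27806.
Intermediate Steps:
w = -½ ≈ -0.50000
k(x, S) = -2 (k(x, S) = -5 + 3 = -2)
a(d, z) = -2 + d + z (a(d, z) = (d + z) - 2 = -2 + d + z)
(a(-8, (-5 + w)²) - 187)² = ((-2 - 8 + (-5 - ½)²) - 187)² = ((-2 - 8 + (-11/2)²) - 187)² = ((-2 - 8 + 121/4) - 187)² = (81/4 - 187)² = (-667/4)² = 444889/16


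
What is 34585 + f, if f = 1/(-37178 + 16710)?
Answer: 707885779/20468 ≈ 34585.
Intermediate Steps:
f = -1/20468 (f = 1/(-20468) = -1/20468 ≈ -4.8857e-5)
34585 + f = 34585 - 1/20468 = 707885779/20468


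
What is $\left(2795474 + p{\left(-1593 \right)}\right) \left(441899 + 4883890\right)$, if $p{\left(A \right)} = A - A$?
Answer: $14888104678986$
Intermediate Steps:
$p{\left(A \right)} = 0$
$\left(2795474 + p{\left(-1593 \right)}\right) \left(441899 + 4883890\right) = \left(2795474 + 0\right) \left(441899 + 4883890\right) = 2795474 \cdot 5325789 = 14888104678986$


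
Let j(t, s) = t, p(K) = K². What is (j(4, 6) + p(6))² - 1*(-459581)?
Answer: 461181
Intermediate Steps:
(j(4, 6) + p(6))² - 1*(-459581) = (4 + 6²)² - 1*(-459581) = (4 + 36)² + 459581 = 40² + 459581 = 1600 + 459581 = 461181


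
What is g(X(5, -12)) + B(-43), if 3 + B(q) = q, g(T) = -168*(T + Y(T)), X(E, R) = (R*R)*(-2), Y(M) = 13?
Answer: 46154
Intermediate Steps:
X(E, R) = -2*R² (X(E, R) = R²*(-2) = -2*R²)
g(T) = -2184 - 168*T (g(T) = -168*(T + 13) = -168*(13 + T) = -2184 - 168*T)
B(q) = -3 + q
g(X(5, -12)) + B(-43) = (-2184 - (-336)*(-12)²) + (-3 - 43) = (-2184 - (-336)*144) - 46 = (-2184 - 168*(-288)) - 46 = (-2184 + 48384) - 46 = 46200 - 46 = 46154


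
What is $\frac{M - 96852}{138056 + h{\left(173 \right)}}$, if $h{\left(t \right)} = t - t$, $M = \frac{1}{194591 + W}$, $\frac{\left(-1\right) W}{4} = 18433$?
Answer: $- \frac{11705435867}{16685310104} \approx -0.70154$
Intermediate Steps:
$W = -73732$ ($W = \left(-4\right) 18433 = -73732$)
$M = \frac{1}{120859}$ ($M = \frac{1}{194591 - 73732} = \frac{1}{120859} \approx 8.2741 \cdot 10^{-6}$)
$h{\left(t \right)} = 0$
$\frac{M - 96852}{138056 + h{\left(173 \right)}} = \frac{\frac{1}{120859} - 96852}{138056 + 0} = - \frac{11705435867}{120859 \cdot 138056} = \left(- \frac{11705435867}{120859}\right) \frac{1}{138056} = - \frac{11705435867}{16685310104}$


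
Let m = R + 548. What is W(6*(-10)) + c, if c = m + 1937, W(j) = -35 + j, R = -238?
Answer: 2152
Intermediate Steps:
m = 310 (m = -238 + 548 = 310)
c = 2247 (c = 310 + 1937 = 2247)
W(6*(-10)) + c = (-35 + 6*(-10)) + 2247 = (-35 - 60) + 2247 = -95 + 2247 = 2152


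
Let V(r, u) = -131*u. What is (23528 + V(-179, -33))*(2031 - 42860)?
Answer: -1137128479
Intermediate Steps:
(23528 + V(-179, -33))*(2031 - 42860) = (23528 - 131*(-33))*(2031 - 42860) = (23528 + 4323)*(-40829) = 27851*(-40829) = -1137128479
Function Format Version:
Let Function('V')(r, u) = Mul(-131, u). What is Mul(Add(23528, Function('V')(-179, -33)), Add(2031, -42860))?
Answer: -1137128479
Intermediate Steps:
Mul(Add(23528, Function('V')(-179, -33)), Add(2031, -42860)) = Mul(Add(23528, Mul(-131, -33)), Add(2031, -42860)) = Mul(Add(23528, 4323), -40829) = Mul(27851, -40829) = -1137128479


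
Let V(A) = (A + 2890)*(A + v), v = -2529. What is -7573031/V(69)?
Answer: 7573031/7279140 ≈ 1.0404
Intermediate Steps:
V(A) = (-2529 + A)*(2890 + A) (V(A) = (A + 2890)*(A - 2529) = (2890 + A)*(-2529 + A) = (-2529 + A)*(2890 + A))
-7573031/V(69) = -7573031/(-7308810 + 69² + 361*69) = -7573031/(-7308810 + 4761 + 24909) = -7573031/(-7279140) = -7573031*(-1/7279140) = 7573031/7279140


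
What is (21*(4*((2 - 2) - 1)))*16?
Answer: -1344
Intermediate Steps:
(21*(4*((2 - 2) - 1)))*16 = (21*(4*(0 - 1)))*16 = (21*(4*(-1)))*16 = (21*(-4))*16 = -84*16 = -1344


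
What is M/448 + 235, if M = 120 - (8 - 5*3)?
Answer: 105407/448 ≈ 235.28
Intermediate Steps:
M = 127 (M = 120 - (8 - 15) = 120 - 1*(-7) = 120 + 7 = 127)
M/448 + 235 = 127/448 + 235 = 105407/448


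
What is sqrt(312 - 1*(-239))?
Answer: sqrt(551) ≈ 23.473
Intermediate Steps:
sqrt(312 - 1*(-239)) = sqrt(312 + 239) = sqrt(551)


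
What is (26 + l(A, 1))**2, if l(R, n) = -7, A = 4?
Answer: 361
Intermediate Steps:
(26 + l(A, 1))**2 = (26 - 7)**2 = 19**2 = 361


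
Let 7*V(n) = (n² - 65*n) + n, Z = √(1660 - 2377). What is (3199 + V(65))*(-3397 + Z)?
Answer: -76289826/7 + 22458*I*√717/7 ≈ -1.0899e+7 + 85908.0*I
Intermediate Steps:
Z = I*√717 (Z = √(-717) = I*√717 ≈ 26.777*I)
V(n) = -64*n/7 + n²/7 (V(n) = ((n² - 65*n) + n)/7 = (n² - 64*n)/7 = -64*n/7 + n²/7)
(3199 + V(65))*(-3397 + Z) = (3199 + (⅐)*65*(-64 + 65))*(-3397 + I*√717) = (3199 + (⅐)*65*1)*(-3397 + I*√717) = (3199 + 65/7)*(-3397 + I*√717) = 22458*(-3397 + I*√717)/7 = -76289826/7 + 22458*I*√717/7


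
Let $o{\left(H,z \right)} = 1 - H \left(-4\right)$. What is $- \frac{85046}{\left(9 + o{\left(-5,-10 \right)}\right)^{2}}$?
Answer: $- \frac{42523}{50} \approx -850.46$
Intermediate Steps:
$o{\left(H,z \right)} = 1 + 4 H$ ($o{\left(H,z \right)} = 1 - - 4 H = 1 + 4 H$)
$- \frac{85046}{\left(9 + o{\left(-5,-10 \right)}\right)^{2}} = - \frac{85046}{\left(9 + \left(1 + 4 \left(-5\right)\right)\right)^{2}} = - \frac{85046}{\left(9 + \left(1 - 20\right)\right)^{2}} = - \frac{85046}{\left(9 - 19\right)^{2}} = - \frac{85046}{\left(-10\right)^{2}} = - \frac{85046}{100} = \left(-85046\right) \frac{1}{100} = - \frac{42523}{50}$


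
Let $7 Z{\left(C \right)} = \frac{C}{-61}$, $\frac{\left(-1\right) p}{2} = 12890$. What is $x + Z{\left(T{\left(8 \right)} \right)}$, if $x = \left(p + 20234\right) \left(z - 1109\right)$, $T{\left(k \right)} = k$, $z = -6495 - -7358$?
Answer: $\frac{582562924}{427} \approx 1.3643 \cdot 10^{6}$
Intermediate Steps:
$p = -25780$ ($p = \left(-2\right) 12890 = -25780$)
$z = 863$ ($z = -6495 + 7358 = 863$)
$Z{\left(C \right)} = - \frac{C}{427}$ ($Z{\left(C \right)} = \frac{C \frac{1}{-61}}{7} = \frac{C \left(- \frac{1}{61}\right)}{7} = \frac{\left(- \frac{1}{61}\right) C}{7} = - \frac{C}{427}$)
$x = 1364316$ ($x = \left(-25780 + 20234\right) \left(863 - 1109\right) = \left(-5546\right) \left(-246\right) = 1364316$)
$x + Z{\left(T{\left(8 \right)} \right)} = 1364316 - \frac{8}{427} = \frac{582562924}{427}$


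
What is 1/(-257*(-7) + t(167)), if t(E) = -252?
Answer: 1/1547 ≈ 0.00064641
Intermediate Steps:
1/(-257*(-7) + t(167)) = 1/(-257*(-7) - 252) = 1/(1799 - 252) = 1/1547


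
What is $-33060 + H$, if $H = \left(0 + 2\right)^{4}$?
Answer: $-33044$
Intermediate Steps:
$H = 16$ ($H = 2^{4} = 16$)
$-33060 + H = -33060 + 16 = -33044$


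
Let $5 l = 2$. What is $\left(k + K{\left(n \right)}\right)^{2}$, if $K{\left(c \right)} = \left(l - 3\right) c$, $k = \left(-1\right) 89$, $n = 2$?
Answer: $\frac{221841}{25} \approx 8873.6$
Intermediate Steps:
$l = \frac{2}{5}$ ($l = \frac{1}{5} \cdot 2 = \frac{2}{5} \approx 0.4$)
$k = -89$
$K{\left(c \right)} = - \frac{13 c}{5}$ ($K{\left(c \right)} = \left(\frac{2}{5} - 3\right) c = - \frac{13 c}{5}$)
$\left(k + K{\left(n \right)}\right)^{2} = \left(-89 - \frac{26}{5}\right)^{2} = \left(- \frac{471}{5}\right)^{2} = \frac{221841}{25}$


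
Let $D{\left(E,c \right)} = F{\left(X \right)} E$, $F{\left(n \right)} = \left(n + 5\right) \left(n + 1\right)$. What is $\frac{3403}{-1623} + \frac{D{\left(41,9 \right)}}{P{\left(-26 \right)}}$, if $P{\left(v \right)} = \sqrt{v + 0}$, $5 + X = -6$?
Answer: $- \frac{3403}{1623} - \frac{1230 i \sqrt{26}}{13} \approx -2.0967 - 482.45 i$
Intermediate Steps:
$X = -11$ ($X = -5 - 6 = -11$)
$P{\left(v \right)} = \sqrt{v}$
$F{\left(n \right)} = \left(1 + n\right) \left(5 + n\right)$ ($F{\left(n \right)} = \left(5 + n\right) \left(1 + n\right) = \left(1 + n\right) \left(5 + n\right)$)
$D{\left(E,c \right)} = 60 E$ ($D{\left(E,c \right)} = \left(5 + \left(-11\right)^{2} + 6 \left(-11\right)\right) E = \left(5 + 121 - 66\right) E = 60 E$)
$\frac{3403}{-1623} + \frac{D{\left(41,9 \right)}}{P{\left(-26 \right)}} = \frac{3403}{-1623} + \frac{60 \cdot 41}{\sqrt{-26}} = 3403 \left(- \frac{1}{1623}\right) + \frac{2460}{i \sqrt{26}} = - \frac{3403}{1623} + 2460 \left(- \frac{i \sqrt{26}}{26}\right) = - \frac{3403}{1623} - \frac{1230 i \sqrt{26}}{13}$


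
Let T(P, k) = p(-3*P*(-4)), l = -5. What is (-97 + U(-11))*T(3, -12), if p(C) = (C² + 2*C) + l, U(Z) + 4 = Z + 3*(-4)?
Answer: -169012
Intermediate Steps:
U(Z) = -16 + Z (U(Z) = -4 + (Z + 3*(-4)) = -4 + (Z - 12) = -4 + (-12 + Z) = -16 + Z)
p(C) = -5 + C² + 2*C (p(C) = (C² + 2*C) - 5 = -5 + C² + 2*C)
T(P, k) = -5 + 24*P + 144*P² (T(P, k) = -5 + (-3*P*(-4))² + 2*(-3*P*(-4)) = -5 + (12*P)² + 2*(12*P) = -5 + 144*P² + 24*P = -5 + 24*P + 144*P²)
(-97 + U(-11))*T(3, -12) = (-97 + (-16 - 11))*(-5 + 24*3 + 144*3²) = (-97 - 27)*(-5 + 72 + 144*9) = -124*(-5 + 72 + 1296) = -124*1363 = -169012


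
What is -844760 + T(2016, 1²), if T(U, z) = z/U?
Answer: -1703036159/2016 ≈ -8.4476e+5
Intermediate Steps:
-844760 + T(2016, 1²) = -844760 + 1²/2016 = -844760 + 1*(1/2016) = -844760 + 1/2016 = -1703036159/2016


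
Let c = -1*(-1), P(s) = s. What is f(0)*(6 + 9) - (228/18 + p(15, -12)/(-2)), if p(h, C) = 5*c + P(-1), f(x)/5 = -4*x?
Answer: -32/3 ≈ -10.667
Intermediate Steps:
f(x) = -20*x (f(x) = 5*(-4*x) = -20*x)
c = 1
p(h, C) = 4 (p(h, C) = 5*1 - 1 = 5 - 1 = 4)
f(0)*(6 + 9) - (228/18 + p(15, -12)/(-2)) = (-20*0)*(6 + 9) - (228/18 + 4/(-2)) = 0*15 - (228*(1/18) + 4*(-1/2)) = 0 - (38/3 - 2) = 0 - 1*32/3 = 0 - 32/3 = -32/3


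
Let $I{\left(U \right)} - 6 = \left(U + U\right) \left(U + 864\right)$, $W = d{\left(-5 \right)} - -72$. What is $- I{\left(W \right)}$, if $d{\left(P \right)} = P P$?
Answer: $-186440$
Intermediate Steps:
$d{\left(P \right)} = P^{2}$
$W = 97$ ($W = \left(-5\right)^{2} - -72 = 25 + 72 = 97$)
$I{\left(U \right)} = 6 + 2 U \left(864 + U\right)$ ($I{\left(U \right)} = 6 + \left(U + U\right) \left(U + 864\right) = 6 + 2 U \left(864 + U\right)$)
$- I{\left(W \right)} = - (6 + 2 \cdot 97^{2} + 1728 \cdot 97) = - (6 + 2 \cdot 9409 + 167616) = - (6 + 18818 + 167616) = \left(-1\right) 186440 = -186440$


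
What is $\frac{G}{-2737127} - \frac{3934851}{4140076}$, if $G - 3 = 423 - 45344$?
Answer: $- \frac{10584222979309}{11331913801652} \approx -0.93402$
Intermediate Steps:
$G = -44918$ ($G = 3 + \left(423 - 45344\right) = 3 - 44921 = -44918$)
$\frac{G}{-2737127} - \frac{3934851}{4140076} = - \frac{44918}{-2737127} - \frac{3934851}{4140076} = \left(-44918\right) \left(- \frac{1}{2737127}\right) - \frac{3934851}{4140076} = \frac{44918}{2737127} - \frac{3934851}{4140076} = - \frac{10584222979309}{11331913801652}$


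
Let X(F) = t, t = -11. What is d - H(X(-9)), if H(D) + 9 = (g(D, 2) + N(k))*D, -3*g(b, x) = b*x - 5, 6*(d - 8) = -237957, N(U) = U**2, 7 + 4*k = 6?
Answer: -632685/16 ≈ -39543.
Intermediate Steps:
k = -1/4 (k = -7/4 + (1/4)*6 = -7/4 + 3/2 = -1/4 ≈ -0.25000)
X(F) = -11
d = -79303/2 (d = 8 + (1/6)*(-237957) = 8 - 79319/2 = -79303/2 ≈ -39652.)
g(b, x) = 5/3 - b*x/3 (g(b, x) = -(b*x - 5)/3 = -(-5 + b*x)/3 = 5/3 - b*x/3)
H(D) = -9 + D*(83/48 - 2*D/3) (H(D) = -9 + ((5/3 - 1/3*D*2) + (-1/4)**2)*D = -9 + ((5/3 - 2*D/3) + 1/16)*D = -9 + (83/48 - 2*D/3)*D = -9 + D*(83/48 - 2*D/3))
d - H(X(-9)) = -79303/2 - (-9 - 2/3*(-11)**2 + (83/48)*(-11)) = -79303/2 - (-9 - 2/3*121 - 913/48) = -79303/2 - (-9 - 242/3 - 913/48) = -79303/2 - 1*(-1739/16) = -79303/2 + 1739/16 = -632685/16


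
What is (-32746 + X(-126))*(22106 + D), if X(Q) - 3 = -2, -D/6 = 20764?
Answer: 3355642110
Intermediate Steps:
D = -124584 (D = -6*20764 = -124584)
X(Q) = 1 (X(Q) = 3 - 2 = 1)
(-32746 + X(-126))*(22106 + D) = (-32746 + 1)*(22106 - 124584) = -32745*(-102478) = 3355642110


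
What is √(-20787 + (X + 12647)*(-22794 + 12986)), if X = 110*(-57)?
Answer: I*√62566403 ≈ 7909.9*I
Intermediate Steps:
X = -6270
√(-20787 + (X + 12647)*(-22794 + 12986)) = √(-20787 + (-6270 + 12647)*(-22794 + 12986)) = √(-20787 + 6377*(-9808)) = √(-20787 - 62545616) = √(-62566403) = I*√62566403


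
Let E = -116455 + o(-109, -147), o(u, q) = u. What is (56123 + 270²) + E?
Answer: 12459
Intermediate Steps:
E = -116564 (E = -116455 - 109 = -116564)
(56123 + 270²) + E = (56123 + 270²) - 116564 = (56123 + 72900) - 116564 = 129023 - 116564 = 12459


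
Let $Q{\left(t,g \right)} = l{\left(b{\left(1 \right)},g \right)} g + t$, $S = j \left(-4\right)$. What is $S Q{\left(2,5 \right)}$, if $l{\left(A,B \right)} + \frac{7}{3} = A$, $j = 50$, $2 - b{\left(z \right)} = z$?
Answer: $\frac{2800}{3} \approx 933.33$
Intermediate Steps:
$b{\left(z \right)} = 2 - z$
$l{\left(A,B \right)} = - \frac{7}{3} + A$
$S = -200$ ($S = 50 \left(-4\right) = -200$)
$Q{\left(t,g \right)} = t - \frac{4 g}{3}$ ($Q{\left(t,g \right)} = \left(- \frac{7}{3} + \left(2 - 1\right)\right) g + t = \left(- \frac{7}{3} + 1\right) g + t = - \frac{4 g}{3} + t = t - \frac{4 g}{3}$)
$S Q{\left(2,5 \right)} = - 200 \left(2 - \frac{20}{3}\right) = \left(-200\right) \left(- \frac{14}{3}\right) = \frac{2800}{3}$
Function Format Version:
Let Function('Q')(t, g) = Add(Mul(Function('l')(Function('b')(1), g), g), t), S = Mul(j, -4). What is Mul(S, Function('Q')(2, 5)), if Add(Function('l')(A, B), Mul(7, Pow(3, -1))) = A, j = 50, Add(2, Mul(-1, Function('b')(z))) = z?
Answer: Rational(2800, 3) ≈ 933.33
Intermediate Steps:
Function('b')(z) = Add(2, Mul(-1, z))
Function('l')(A, B) = Add(Rational(-7, 3), A)
S = -200 (S = Mul(50, -4) = -200)
Function('Q')(t, g) = Add(t, Mul(Rational(-4, 3), g)) (Function('Q')(t, g) = Add(Mul(Add(Rational(-7, 3), Add(2, Mul(-1, 1))), g), t) = Add(Mul(Add(Rational(-7, 3), Add(2, -1)), g), t) = Add(Mul(Add(Rational(-7, 3), 1), g), t) = Add(Mul(Rational(-4, 3), g), t) = Add(t, Mul(Rational(-4, 3), g)))
Mul(S, Function('Q')(2, 5)) = Mul(-200, Add(2, Mul(Rational(-4, 3), 5))) = Mul(-200, Add(2, Rational(-20, 3))) = Mul(-200, Rational(-14, 3)) = Rational(2800, 3)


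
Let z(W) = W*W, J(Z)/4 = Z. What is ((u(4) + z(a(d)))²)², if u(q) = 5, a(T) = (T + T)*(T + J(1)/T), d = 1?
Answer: 121550625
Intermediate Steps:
J(Z) = 4*Z
a(T) = 2*T*(T + 4/T) (a(T) = (T + T)*(T + (4*1)/T) = (2*T)*(T + 4/T) = 2*T*(T + 4/T))
z(W) = W²
((u(4) + z(a(d)))²)² = ((5 + (8 + 2*1²)²)²)² = ((5 + (8 + 2*1)²)²)² = ((5 + (8 + 2)²)²)² = ((5 + 10²)²)² = ((5 + 100)²)² = (105²)² = 11025² = 121550625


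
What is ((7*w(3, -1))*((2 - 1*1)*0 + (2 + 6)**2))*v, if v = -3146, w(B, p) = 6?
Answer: -8456448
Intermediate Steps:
((7*w(3, -1))*((2 - 1*1)*0 + (2 + 6)**2))*v = ((7*6)*((2 - 1*1)*0 + (2 + 6)**2))*(-3146) = (42*((2 - 1)*0 + 8**2))*(-3146) = (42*(1*0 + 64))*(-3146) = (42*(0 + 64))*(-3146) = (42*64)*(-3146) = 2688*(-3146) = -8456448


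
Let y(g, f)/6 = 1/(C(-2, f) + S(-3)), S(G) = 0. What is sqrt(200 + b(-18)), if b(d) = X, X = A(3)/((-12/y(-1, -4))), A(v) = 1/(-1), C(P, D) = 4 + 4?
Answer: sqrt(3201)/4 ≈ 14.144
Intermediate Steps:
C(P, D) = 8
y(g, f) = 3/4 (y(g, f) = 6/(8 + 0) = 6/8 = 6*(1/8) = 3/4)
A(v) = -1
X = 1/16 (X = -1/((-12/3/4)) = -1/((-12*4/3)) = -1/(-16) = -1*(-1/16) = 1/16 ≈ 0.062500)
b(d) = 1/16
sqrt(200 + b(-18)) = sqrt(200 + 1/16) = sqrt(3201/16) = sqrt(3201)/4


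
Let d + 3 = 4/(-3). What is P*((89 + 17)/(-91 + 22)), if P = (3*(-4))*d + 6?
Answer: -6148/69 ≈ -89.101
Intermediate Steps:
d = -13/3 (d = -3 + 4/(-3) = -3 + 4*(-⅓) = -3 - 4/3 = -13/3 ≈ -4.3333)
P = 58 (P = (3*(-4))*(-13/3) + 6 = -12*(-13/3) + 6 = 52 + 6 = 58)
P*((89 + 17)/(-91 + 22)) = 58*((89 + 17)/(-91 + 22)) = 58*(106/(-69)) = 58*(106*(-1/69)) = 58*(-106/69) = -6148/69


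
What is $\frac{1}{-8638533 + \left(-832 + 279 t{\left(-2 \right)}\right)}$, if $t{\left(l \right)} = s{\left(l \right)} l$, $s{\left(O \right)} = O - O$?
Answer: $- \frac{1}{8639365} \approx -1.1575 \cdot 10^{-7}$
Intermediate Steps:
$s{\left(O \right)} = 0$
$t{\left(l \right)} = 0$ ($t{\left(l \right)} = 0 l = 0$)
$\frac{1}{-8638533 + \left(-832 + 279 t{\left(-2 \right)}\right)} = \frac{1}{-8638533 + \left(-832 + 279 \cdot 0\right)} = \frac{1}{-8638533 + \left(-832 + 0\right)} = \frac{1}{-8638533 - 832} = \frac{1}{-8639365} = - \frac{1}{8639365}$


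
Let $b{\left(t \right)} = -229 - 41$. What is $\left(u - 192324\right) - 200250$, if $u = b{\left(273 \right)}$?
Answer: $-392844$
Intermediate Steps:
$b{\left(t \right)} = -270$ ($b{\left(t \right)} = -229 - 41 = -270$)
$u = -270$
$\left(u - 192324\right) - 200250 = \left(-270 - 192324\right) - 200250 = -192594 - 200250 = -392844$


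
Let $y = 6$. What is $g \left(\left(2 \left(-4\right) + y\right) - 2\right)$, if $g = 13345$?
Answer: $-53380$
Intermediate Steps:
$g \left(\left(2 \left(-4\right) + y\right) - 2\right) = 13345 \left(\left(2 \left(-4\right) + 6\right) - 2\right) = 13345 \left(\left(-8 + 6\right) - 2\right) = 13345 \left(-2 - 2\right) = 13345 \left(-4\right) = -53380$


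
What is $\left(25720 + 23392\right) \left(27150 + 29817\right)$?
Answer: $2797763304$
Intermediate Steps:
$\left(25720 + 23392\right) \left(27150 + 29817\right) = 49112 \cdot 56967 = 2797763304$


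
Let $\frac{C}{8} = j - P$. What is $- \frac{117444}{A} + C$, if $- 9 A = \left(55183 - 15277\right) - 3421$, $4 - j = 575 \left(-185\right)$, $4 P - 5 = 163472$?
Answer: $\frac{19122042826}{36485} \approx 5.2411 \cdot 10^{5}$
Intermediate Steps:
$P = \frac{163477}{4}$ ($P = \frac{5}{4} + \frac{1}{4} \cdot 163472 = \frac{5}{4} + 40868 = \frac{163477}{4} \approx 40869.0$)
$j = 106379$ ($j = 4 - 575 \left(-185\right) = 4 - -106375 = 4 + 106375 = 106379$)
$A = - \frac{36485}{9}$ ($A = - \frac{\left(55183 - 15277\right) - 3421}{9} = - \frac{39906 - 3421}{9} = \left(- \frac{1}{9}\right) 36485 = - \frac{36485}{9} \approx -4053.9$)
$C = 524078$ ($C = 8 \left(106379 - \frac{163477}{4}\right) = 8 \cdot \frac{262039}{4} = 524078$)
$- \frac{117444}{A} + C = - \frac{117444}{- \frac{36485}{9}} + 524078 = \left(-117444\right) \left(- \frac{9}{36485}\right) + 524078 = \frac{1056996}{36485} + 524078 = \frac{19122042826}{36485}$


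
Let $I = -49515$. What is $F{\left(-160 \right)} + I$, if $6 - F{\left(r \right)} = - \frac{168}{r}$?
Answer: $- \frac{990201}{20} \approx -49510.0$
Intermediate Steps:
$F{\left(r \right)} = 6 + \frac{168}{r}$ ($F{\left(r \right)} = 6 - - \frac{168}{r} = 6 + \frac{168}{r}$)
$F{\left(-160 \right)} + I = \left(6 + \frac{168}{-160}\right) - 49515 = \left(6 + 168 \left(- \frac{1}{160}\right)\right) - 49515 = \left(6 - \frac{21}{20}\right) - 49515 = \frac{99}{20} - 49515 = - \frac{990201}{20}$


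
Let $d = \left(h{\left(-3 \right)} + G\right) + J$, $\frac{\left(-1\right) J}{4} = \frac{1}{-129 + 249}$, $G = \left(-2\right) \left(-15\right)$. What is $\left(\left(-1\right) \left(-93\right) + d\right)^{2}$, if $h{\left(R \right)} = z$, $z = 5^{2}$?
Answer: $\frac{19704721}{900} \approx 21894.0$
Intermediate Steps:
$z = 25$
$h{\left(R \right)} = 25$
$G = 30$
$J = - \frac{1}{30}$ ($J = - \frac{4}{-129 + 249} = - \frac{4}{120} = \left(-4\right) \frac{1}{120} = - \frac{1}{30} \approx -0.033333$)
$d = \frac{1649}{30}$ ($d = \left(25 + 30\right) - \frac{1}{30} = 55 - \frac{1}{30} = \frac{1649}{30} \approx 54.967$)
$\left(\left(-1\right) \left(-93\right) + d\right)^{2} = \left(\left(-1\right) \left(-93\right) + \frac{1649}{30}\right)^{2} = \left(93 + \frac{1649}{30}\right)^{2} = \left(\frac{4439}{30}\right)^{2} = \frac{19704721}{900}$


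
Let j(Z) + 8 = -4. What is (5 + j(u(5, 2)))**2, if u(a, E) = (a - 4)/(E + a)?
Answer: 49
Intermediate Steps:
u(a, E) = (-4 + a)/(E + a)
j(Z) = -12 (j(Z) = -8 - 4 = -12)
(5 + j(u(5, 2)))**2 = (5 - 12)**2 = (-7)**2 = 49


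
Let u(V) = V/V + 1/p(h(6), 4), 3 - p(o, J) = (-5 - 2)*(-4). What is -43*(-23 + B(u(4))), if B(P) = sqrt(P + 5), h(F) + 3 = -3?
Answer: 989 - 43*sqrt(149)/5 ≈ 884.02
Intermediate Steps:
h(F) = -6 (h(F) = -3 - 3 = -6)
p(o, J) = -25 (p(o, J) = 3 - (-5 - 2)*(-4) = 3 - (-7)*(-4) = 3 - 1*28 = 3 - 28 = -25)
u(V) = 24/25 (u(V) = V/V + 1/(-25) = 1 + 1*(-1/25) = 1 - 1/25 = 24/25)
B(P) = sqrt(5 + P)
-43*(-23 + B(u(4))) = -43*(-23 + sqrt(5 + 24/25)) = -43*(-23 + sqrt(149/25)) = -43*(-23 + sqrt(149)/5) = 989 - 43*sqrt(149)/5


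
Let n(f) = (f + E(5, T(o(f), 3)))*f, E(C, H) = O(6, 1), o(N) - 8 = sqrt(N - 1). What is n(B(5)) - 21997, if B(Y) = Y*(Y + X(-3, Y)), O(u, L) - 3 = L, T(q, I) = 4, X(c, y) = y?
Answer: -19297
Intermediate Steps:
o(N) = 8 + sqrt(-1 + N) (o(N) = 8 + sqrt(N - 1) = 8 + sqrt(-1 + N))
O(u, L) = 3 + L
E(C, H) = 4 (E(C, H) = 3 + 1 = 4)
B(Y) = 2*Y**2 (B(Y) = Y*(Y + Y) = Y*(2*Y) = 2*Y**2)
n(f) = f*(4 + f) (n(f) = (f + 4)*f = (4 + f)*f = f*(4 + f))
n(B(5)) - 21997 = (2*5**2)*(4 + 2*5**2) - 21997 = (2*25)*(4 + 2*25) - 21997 = 50*(4 + 50) - 21997 = 50*54 - 21997 = 2700 - 21997 = -19297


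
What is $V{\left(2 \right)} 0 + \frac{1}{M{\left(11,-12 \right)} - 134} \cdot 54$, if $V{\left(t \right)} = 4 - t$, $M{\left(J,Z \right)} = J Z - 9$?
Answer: $- \frac{54}{275} \approx -0.19636$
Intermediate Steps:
$M{\left(J,Z \right)} = -9 + J Z$
$V{\left(2 \right)} 0 + \frac{1}{M{\left(11,-12 \right)} - 134} \cdot 54 = \left(4 - 2\right) 0 + \frac{1}{\left(-9 + 11 \left(-12\right)\right) - 134} \cdot 54 = \left(4 - 2\right) 0 + \frac{1}{\left(-9 - 132\right) - 134} \cdot 54 = 2 \cdot 0 + \frac{1}{-141 - 134} \cdot 54 = 0 + \frac{1}{-275} \cdot 54 = 0 - \frac{54}{275} = - \frac{54}{275}$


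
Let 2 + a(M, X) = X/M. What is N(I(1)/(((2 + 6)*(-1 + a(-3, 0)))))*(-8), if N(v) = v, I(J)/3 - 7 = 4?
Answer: 11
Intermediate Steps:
a(M, X) = -2 + X/M
I(J) = 33 (I(J) = 21 + 3*4 = 21 + 12 = 33)
N(I(1)/(((2 + 6)*(-1 + a(-3, 0)))))*(-8) = (33/(((2 + 6)*(-1 + (-2 + 0/(-3))))))*(-8) = (33/((8*(-1 + (-2 + 0*(-1/3))))))*(-8) = (33/((8*(-1 + (-2 + 0)))))*(-8) = (33/((8*(-1 - 2))))*(-8) = (33/((8*(-3))))*(-8) = (33/(-24))*(-8) = (33*(-1/24))*(-8) = -11/8*(-8) = 11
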